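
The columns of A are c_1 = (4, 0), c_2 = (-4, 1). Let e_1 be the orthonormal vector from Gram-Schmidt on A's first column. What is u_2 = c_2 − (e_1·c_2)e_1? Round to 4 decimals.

c_1 = (4, 0); ‖c_1‖ = 4.0000, so e_1 = (1.0000, 0.0000).
e_1·c_2 = 1.0000·(-4) + 0.0000·1 = -4.0000.
u_2 = c_2 + 4.0000·e_1 = (0.0000, 1.0000).

u_2 = (0.0000, 1.0000)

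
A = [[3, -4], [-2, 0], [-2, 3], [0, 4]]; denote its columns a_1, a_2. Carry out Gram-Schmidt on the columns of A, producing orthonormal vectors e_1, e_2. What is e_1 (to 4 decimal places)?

a_1 = (3, -2, -2, 0); ‖a_1‖ = 4.1231, so e_1 = (0.7276, -0.4851, -0.4851, 0.0000).

e_1 = (0.7276, -0.4851, -0.4851, 0.0000)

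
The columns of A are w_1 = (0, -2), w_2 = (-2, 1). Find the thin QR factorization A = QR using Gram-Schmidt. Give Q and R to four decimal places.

w_1 = (0, -2); ‖w_1‖ = 2.0000, so q_1 = (0.0000, -1.0000).
q_1·w_2 = 0.0000·(-2) + (-1.0000)·1 = -1.0000.
u_2 = w_2 + 1.0000·q_1 = (-2.0000, 0.0000).
‖u_2‖ = 2.0000, so q_2 = (-1.0000, 0.0000).

Q = [[0.0000, -1.0000], [-1.0000, 0.0000]], R = [[2.0000, -1.0000], [0.0000, 2.0000]]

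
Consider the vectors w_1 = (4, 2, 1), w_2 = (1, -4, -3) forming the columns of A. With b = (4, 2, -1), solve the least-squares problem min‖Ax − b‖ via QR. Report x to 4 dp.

x = (0.9799, 0.2254)

w_1 = (4, 2, 1); ‖w_1‖ = 4.5826, so e_1 = (0.8729, 0.4364, 0.2182).
e_1·w_2 = 0.8729·1 + 0.4364·(-4) + 0.2182·(-3) = -1.5275.
u_2 = w_2 + 1.5275·e_1 = (2.3333, -3.3333, -2.6667).
‖u_2‖ = 4.8648, so e_2 = (0.4796, -0.6852, -0.5482).
Qᵀb = (4.1461, 1.0963).
Back-substitute: x_2 = 1.0963/4.8648 = 0.2254.
x_1 = (4.1461 + 1.5275·0.2254)/4.5826 = 0.9799.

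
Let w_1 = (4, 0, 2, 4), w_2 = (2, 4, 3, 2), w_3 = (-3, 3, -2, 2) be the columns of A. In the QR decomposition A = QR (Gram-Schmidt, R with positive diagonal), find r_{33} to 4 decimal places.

w_1 = (4, 0, 2, 4); ‖w_1‖ = 6.0000, so e_1 = (0.6667, 0.0000, 0.3333, 0.6667).
e_1·w_2 = 0.6667·2 + 0.0000·4 + 0.3333·3 + 0.6667·2 = 3.6667.
u_2 = w_2 − 3.6667·e_1 = (-0.4444, 4.0000, 1.7778, -0.4444).
‖u_2‖ = 4.4222, so e_2 = (-0.1005, 0.9045, 0.4020, -0.1005).
e_1·w_3 = 0.6667·(-3) + 0.0000·3 + 0.3333·(-2) + 0.6667·2 = -1.3333; e_2·w_3 = (-0.1005)·(-3) + 0.9045·3 + 0.4020·(-2) + (-0.1005)·2 = 2.0101.
u_3 = w_3 + 1.3333·e_1 − 2.0101·e_2 = (-1.9091, 1.1818, -2.3636, 3.0909).
r_{33} = ‖u_3‖ = 4.4924.

r_{33} = 4.4924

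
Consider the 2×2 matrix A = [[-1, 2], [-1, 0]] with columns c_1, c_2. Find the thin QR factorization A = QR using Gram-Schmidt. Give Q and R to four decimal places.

e_1 = c_1/‖c_1‖ = (-1, -1)/1.4142 = (-0.7071, -0.7071).
r_{12} = e_1·c_2 = -1.4142.
u_2 = c_2 + 1.4142·e_1 = (1.0000, -1.0000).
‖u_2‖ = 1.4142, so e_2 = (0.7071, -0.7071).

Q = [[-0.7071, 0.7071], [-0.7071, -0.7071]], R = [[1.4142, -1.4142], [0.0000, 1.4142]]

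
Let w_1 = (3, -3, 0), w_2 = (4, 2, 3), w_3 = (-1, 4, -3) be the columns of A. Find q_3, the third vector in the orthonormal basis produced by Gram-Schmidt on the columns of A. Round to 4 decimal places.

q_3 = (0.4082, 0.4082, -0.8165)

q_1 = w_1/‖w_1‖ = (3, -3, 0)/4.2426 = (0.7071, -0.7071, 0.0000).
r_{12} = q_1·w_2 = 1.4142.
u_2 = w_2 − 1.4142·q_1 = (3.0000, 3.0000, 3.0000).
‖u_2‖ = 5.1962, so q_2 = (0.5774, 0.5774, 0.5774).
r_{13} = q_1·w_3 = -3.5355; r_{23} = q_2·w_3 = 0.0000.
u_3 = w_3 + 3.5355·q_1 + 0.0000·q_2 = (1.5000, 1.5000, -3.0000).
‖u_3‖ = 3.6742, so q_3 = (0.4082, 0.4082, -0.8165).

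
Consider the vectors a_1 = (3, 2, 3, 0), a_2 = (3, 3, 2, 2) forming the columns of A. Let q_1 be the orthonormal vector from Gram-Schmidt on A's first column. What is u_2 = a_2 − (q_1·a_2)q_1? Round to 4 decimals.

u_2 = (0.1364, 1.0909, -0.8636, 2.0000)

q_1 = a_1/‖a_1‖ = (3, 2, 3, 0)/4.6904 = (0.6396, 0.4264, 0.6396, 0.0000).
r_{12} = q_1·a_2 = 4.4772.
u_2 = a_2 − 4.4772·q_1 = (0.1364, 1.0909, -0.8636, 2.0000).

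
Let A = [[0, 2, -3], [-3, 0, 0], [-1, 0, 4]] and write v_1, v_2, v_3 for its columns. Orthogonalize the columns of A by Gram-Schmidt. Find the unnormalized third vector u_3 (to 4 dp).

v_1 = (0, -3, -1); ‖v_1‖ = 3.1623, so e_1 = (0.0000, -0.9487, -0.3162).
e_1·v_2 = 0.0000·2 + (-0.9487)·0 + (-0.3162)·0 = 0.0000.
u_2 = v_2 + 0.0000·e_1 = (2.0000, 0.0000, 0.0000).
‖u_2‖ = 2.0000, so e_2 = (1.0000, 0.0000, 0.0000).
e_1·v_3 = 0.0000·(-3) + (-0.9487)·0 + (-0.3162)·4 = -1.2649; e_2·v_3 = 1.0000·(-3) + 0.0000·0 + 0.0000·4 = -3.0000.
u_3 = v_3 + 1.2649·e_1 + 3.0000·e_2 = (0.0000, -1.2000, 3.6000).

u_3 = (0.0000, -1.2000, 3.6000)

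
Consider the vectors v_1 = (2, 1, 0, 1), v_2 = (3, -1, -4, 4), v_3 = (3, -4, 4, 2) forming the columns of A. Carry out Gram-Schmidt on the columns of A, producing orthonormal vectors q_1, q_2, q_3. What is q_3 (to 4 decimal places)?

q_1 = v_1/‖v_1‖ = (2, 1, 0, 1)/2.4495 = (0.8165, 0.4082, 0.0000, 0.4082).
r_{12} = q_1·v_2 = 3.6742.
u_2 = v_2 − 3.6742·q_1 = (0.0000, -2.5000, -4.0000, 2.5000).
‖u_2‖ = 5.3385, so q_2 = (0.0000, -0.4683, -0.7493, 0.4683).
r_{13} = q_1·v_3 = 1.6330; r_{23} = q_2·v_3 = -0.1873.
u_3 = v_3 − 1.6330·q_1 + 0.1873·q_2 = (1.6667, -4.7544, 3.8596, 1.4211).
‖u_3‖ = 6.5037, so q_3 = (0.2563, -0.7310, 0.5935, 0.2185).

q_3 = (0.2563, -0.7310, 0.5935, 0.2185)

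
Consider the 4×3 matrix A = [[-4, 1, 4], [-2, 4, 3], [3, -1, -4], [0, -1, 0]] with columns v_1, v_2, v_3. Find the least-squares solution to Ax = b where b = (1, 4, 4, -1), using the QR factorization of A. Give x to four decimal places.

e_1 = v_1/‖v_1‖ = (-4, -2, 3, 0)/5.3852 = (-0.7428, -0.3714, 0.5571, 0.0000).
r_{12} = e_1·v_2 = -2.7854.
u_2 = v_2 + 2.7854·e_1 = (-1.0690, 2.9655, 0.5517, -1.0000).
‖u_2‖ = 3.3528, so e_2 = (-0.3188, 0.8845, 0.1646, -0.2983).
r_{13} = e_1·v_3 = -6.3136; r_{23} = e_2·v_3 = 0.7199.
u_3 = v_3 + 6.3136·e_1 − 0.7199·e_2 = (-0.4601, 0.0184, -0.6012, 0.2147).
‖u_3‖ = 0.7872, so e_3 = (-0.5845, 0.0234, -0.7638, 0.2728).
Qᵀb = (0.0000, 4.1756, -3.8189).
Back-substitute: x_3 = -3.8189/0.7872 = -4.8515.
x_2 = (4.1756 − 0.7199·(-4.8515))/3.3528 = 2.2871.
x_1 = (0.0000 + 2.7854·2.2871 + 6.3136·(-4.8515))/5.3852 = -4.5050.

x = (-4.5050, 2.2871, -4.8515)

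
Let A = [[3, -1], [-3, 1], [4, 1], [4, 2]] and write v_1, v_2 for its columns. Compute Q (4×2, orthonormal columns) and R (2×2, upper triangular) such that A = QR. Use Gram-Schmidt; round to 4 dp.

Q = [[0.4243, -0.5427], [-0.4243, 0.5427], [0.5657, 0.2075], [0.5657, 0.6065]], R = [[7.0711, 0.8485], [0.0000, 2.5060]]

v_1 = (3, -3, 4, 4); ‖v_1‖ = 7.0711, so q_1 = (0.4243, -0.4243, 0.5657, 0.5657).
q_1·v_2 = 0.4243·(-1) + (-0.4243)·1 + 0.5657·1 + 0.5657·2 = 0.8485.
u_2 = v_2 − 0.8485·q_1 = (-1.3600, 1.3600, 0.5200, 1.5200).
‖u_2‖ = 2.5060, so q_2 = (-0.5427, 0.5427, 0.2075, 0.6065).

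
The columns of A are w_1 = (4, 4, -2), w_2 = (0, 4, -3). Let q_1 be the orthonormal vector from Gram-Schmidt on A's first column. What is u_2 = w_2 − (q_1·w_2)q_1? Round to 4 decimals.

u_2 = (-2.4444, 1.5556, -1.7778)

w_1 = (4, 4, -2); ‖w_1‖ = 6.0000, so q_1 = (0.6667, 0.6667, -0.3333).
q_1·w_2 = 0.6667·0 + 0.6667·4 + (-0.3333)·(-3) = 3.6667.
u_2 = w_2 − 3.6667·q_1 = (-2.4444, 1.5556, -1.7778).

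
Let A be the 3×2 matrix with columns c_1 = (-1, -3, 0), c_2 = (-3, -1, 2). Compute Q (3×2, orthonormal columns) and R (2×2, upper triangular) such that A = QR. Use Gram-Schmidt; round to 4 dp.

c_1 = (-1, -3, 0); ‖c_1‖ = 3.1623, so q_1 = (-0.3162, -0.9487, 0.0000).
q_1·c_2 = (-0.3162)·(-3) + (-0.9487)·(-1) + 0.0000·2 = 1.8974.
u_2 = c_2 − 1.8974·q_1 = (-2.4000, 0.8000, 2.0000).
‖u_2‖ = 3.2249, so q_2 = (-0.7442, 0.2481, 0.6202).

Q = [[-0.3162, -0.7442], [-0.9487, 0.2481], [0.0000, 0.6202]], R = [[3.1623, 1.8974], [0.0000, 3.2249]]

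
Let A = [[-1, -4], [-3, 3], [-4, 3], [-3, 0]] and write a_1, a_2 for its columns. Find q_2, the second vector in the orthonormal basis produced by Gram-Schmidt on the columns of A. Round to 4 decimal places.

q_2 = (-0.8841, 0.3041, 0.2084, -0.2872)

a_1 = (-1, -3, -4, -3); ‖a_1‖ = 5.9161, so q_1 = (-0.1690, -0.5071, -0.6761, -0.5071).
q_1·a_2 = (-0.1690)·(-4) + (-0.5071)·3 + (-0.6761)·3 + (-0.5071)·0 = -2.8735.
u_2 = a_2 + 2.8735·q_1 = (-4.4857, 1.5429, 1.0571, -1.4571).
‖u_2‖ = 5.0737, so q_2 = (-0.8841, 0.3041, 0.2084, -0.2872).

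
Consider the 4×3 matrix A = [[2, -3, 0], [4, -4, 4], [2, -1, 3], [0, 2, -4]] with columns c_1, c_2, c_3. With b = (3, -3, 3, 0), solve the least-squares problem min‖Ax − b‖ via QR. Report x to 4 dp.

x = (0.0150, -0.1500, -0.1800)

e_1 = c_1/‖c_1‖ = (2, 4, 2, 0)/4.8990 = (0.4082, 0.8165, 0.4082, 0.0000).
r_{12} = e_1·c_2 = -4.8990.
u_2 = c_2 + 4.8990·e_1 = (-1.0000, 0.0000, 1.0000, 2.0000).
‖u_2‖ = 2.4495, so e_2 = (-0.4082, 0.0000, 0.4082, 0.8165).
r_{13} = e_1·c_3 = 4.4907; r_{23} = e_2·c_3 = -2.0412.
u_3 = c_3 − 4.4907·e_1 + 2.0412·e_2 = (-2.6667, 0.3333, 2.0000, -2.3333).
‖u_3‖ = 4.0825, so e_3 = (-0.6532, 0.0816, 0.4899, -0.5715).
Qᵀb = (0.0000, 0.0000, -0.7348).
Back-substitute: x_3 = -0.7348/4.0825 = -0.1800.
x_2 = (0.0000 + 2.0412·(-0.1800))/2.4495 = -0.1500.
x_1 = (0.0000 + 4.8990·(-0.1500) − 4.4907·(-0.1800))/4.8990 = 0.0150.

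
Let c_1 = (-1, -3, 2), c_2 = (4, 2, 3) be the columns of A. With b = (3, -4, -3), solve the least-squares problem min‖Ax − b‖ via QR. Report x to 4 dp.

x = (0.1718, -0.1487)

c_1 = (-1, -3, 2); ‖c_1‖ = 3.7417, so e_1 = (-0.2673, -0.8018, 0.5345).
e_1·c_2 = (-0.2673)·4 + (-0.8018)·2 + 0.5345·3 = -1.0690.
u_2 = c_2 + 1.0690·e_1 = (3.7143, 1.1429, 3.5714).
‖u_2‖ = 5.2780, so e_2 = (0.7037, 0.2165, 0.6767).
Qᵀb = (0.8018, -0.7849).
Back-substitute: x_2 = -0.7849/5.2780 = -0.1487.
x_1 = (0.8018 + 1.0690·(-0.1487))/3.7417 = 0.1718.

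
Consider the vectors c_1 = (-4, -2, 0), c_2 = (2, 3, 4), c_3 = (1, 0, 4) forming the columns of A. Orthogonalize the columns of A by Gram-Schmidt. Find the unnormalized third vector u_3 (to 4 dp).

u_3 = (0.8333, -1.6667, 0.8333)

c_1 = (-4, -2, 0); ‖c_1‖ = 4.4721, so q_1 = (-0.8944, -0.4472, 0.0000).
q_1·c_2 = (-0.8944)·2 + (-0.4472)·3 + 0.0000·4 = -3.1305.
u_2 = c_2 + 3.1305·q_1 = (-0.8000, 1.6000, 4.0000).
‖u_2‖ = 4.3818, so q_2 = (-0.1826, 0.3651, 0.9129).
q_1·c_3 = (-0.8944)·1 + (-0.4472)·0 + 0.0000·4 = -0.8944; q_2·c_3 = (-0.1826)·1 + 0.3651·0 + 0.9129·4 = 3.4689.
u_3 = c_3 + 0.8944·q_1 − 3.4689·q_2 = (0.8333, -1.6667, 0.8333).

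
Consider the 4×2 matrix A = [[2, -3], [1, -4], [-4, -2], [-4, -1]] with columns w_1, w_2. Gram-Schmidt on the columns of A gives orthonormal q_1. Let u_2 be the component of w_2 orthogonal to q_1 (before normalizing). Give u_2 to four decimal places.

q_1 = w_1/‖w_1‖ = (2, 1, -4, -4)/6.0828 = (0.3288, 0.1644, -0.6576, -0.6576).
r_{12} = q_1·w_2 = 0.3288.
u_2 = w_2 − 0.3288·q_1 = (-3.1081, -4.0541, -1.7838, -0.7838).

u_2 = (-3.1081, -4.0541, -1.7838, -0.7838)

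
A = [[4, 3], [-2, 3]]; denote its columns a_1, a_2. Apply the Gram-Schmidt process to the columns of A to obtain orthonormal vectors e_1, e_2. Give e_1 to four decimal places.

a_1 = (4, -2); ‖a_1‖ = 4.4721, so e_1 = (0.8944, -0.4472).

e_1 = (0.8944, -0.4472)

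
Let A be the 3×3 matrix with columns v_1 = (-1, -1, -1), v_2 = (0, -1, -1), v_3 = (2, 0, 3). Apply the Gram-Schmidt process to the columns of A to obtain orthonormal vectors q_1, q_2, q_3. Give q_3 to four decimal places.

q_3 = (0.0000, -0.7071, 0.7071)

v_1 = (-1, -1, -1); ‖v_1‖ = 1.7321, so q_1 = (-0.5774, -0.5774, -0.5774).
q_1·v_2 = (-0.5774)·0 + (-0.5774)·(-1) + (-0.5774)·(-1) = 1.1547.
u_2 = v_2 − 1.1547·q_1 = (0.6667, -0.3333, -0.3333).
‖u_2‖ = 0.8165, so q_2 = (0.8165, -0.4082, -0.4082).
q_1·v_3 = (-0.5774)·2 + (-0.5774)·0 + (-0.5774)·3 = -2.8868; q_2·v_3 = 0.8165·2 + (-0.4082)·0 + (-0.4082)·3 = 0.4082.
u_3 = v_3 + 2.8868·q_1 − 0.4082·q_2 = (0.0000, -1.5000, 1.5000).
‖u_3‖ = 2.1213, so q_3 = (0.0000, -0.7071, 0.7071).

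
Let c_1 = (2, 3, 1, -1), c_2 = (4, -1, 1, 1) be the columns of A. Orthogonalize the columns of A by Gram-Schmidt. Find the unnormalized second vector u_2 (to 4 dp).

u_2 = (3.3333, -2.0000, 0.6667, 1.3333)

c_1 = (2, 3, 1, -1); ‖c_1‖ = 3.8730, so e_1 = (0.5164, 0.7746, 0.2582, -0.2582).
e_1·c_2 = 0.5164·4 + 0.7746·(-1) + 0.2582·1 + (-0.2582)·1 = 1.2910.
u_2 = c_2 − 1.2910·e_1 = (3.3333, -2.0000, 0.6667, 1.3333).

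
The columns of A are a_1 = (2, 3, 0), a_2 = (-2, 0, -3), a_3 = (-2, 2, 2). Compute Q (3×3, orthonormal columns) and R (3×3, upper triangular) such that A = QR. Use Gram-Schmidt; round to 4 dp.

Q = [[0.5547, -0.4036, -0.7276], [0.8321, 0.2691, 0.4851], [0.0000, -0.8745, 0.4851]], R = [[3.6056, -1.1094, 0.5547], [0.0000, 3.4306, -0.4036], [0.0000, 0.0000, 3.3955]]

a_1 = (2, 3, 0); ‖a_1‖ = 3.6056, so e_1 = (0.5547, 0.8321, 0.0000).
e_1·a_2 = 0.5547·(-2) + 0.8321·0 + 0.0000·(-3) = -1.1094.
u_2 = a_2 + 1.1094·e_1 = (-1.3846, 0.9231, -3.0000).
‖u_2‖ = 3.4306, so e_2 = (-0.4036, 0.2691, -0.8745).
e_1·a_3 = 0.5547·(-2) + 0.8321·2 + 0.0000·2 = 0.5547; e_2·a_3 = (-0.4036)·(-2) + 0.2691·2 + (-0.8745)·2 = -0.4036.
u_3 = a_3 − 0.5547·e_1 + 0.4036·e_2 = (-2.4706, 1.6471, 1.6471).
‖u_3‖ = 3.3955, so e_3 = (-0.7276, 0.4851, 0.4851).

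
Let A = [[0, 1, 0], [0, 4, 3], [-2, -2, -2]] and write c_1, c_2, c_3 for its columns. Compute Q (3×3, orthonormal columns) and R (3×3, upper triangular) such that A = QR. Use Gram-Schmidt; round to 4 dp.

Q = [[0.0000, 0.2425, -0.9701], [0.0000, 0.9701, 0.2425], [-1.0000, 0.0000, 0.0000]], R = [[2.0000, 2.0000, 2.0000], [0.0000, 4.1231, 2.9104], [0.0000, 0.0000, 0.7276]]

c_1 = (0, 0, -2); ‖c_1‖ = 2.0000, so q_1 = (0.0000, 0.0000, -1.0000).
q_1·c_2 = 0.0000·1 + 0.0000·4 + (-1.0000)·(-2) = 2.0000.
u_2 = c_2 − 2.0000·q_1 = (1.0000, 4.0000, 0.0000).
‖u_2‖ = 4.1231, so q_2 = (0.2425, 0.9701, 0.0000).
q_1·c_3 = 0.0000·0 + 0.0000·3 + (-1.0000)·(-2) = 2.0000; q_2·c_3 = 0.2425·0 + 0.9701·3 + 0.0000·(-2) = 2.9104.
u_3 = c_3 − 2.0000·q_1 − 2.9104·q_2 = (-0.7059, 0.1765, 0.0000).
‖u_3‖ = 0.7276, so q_3 = (-0.9701, 0.2425, 0.0000).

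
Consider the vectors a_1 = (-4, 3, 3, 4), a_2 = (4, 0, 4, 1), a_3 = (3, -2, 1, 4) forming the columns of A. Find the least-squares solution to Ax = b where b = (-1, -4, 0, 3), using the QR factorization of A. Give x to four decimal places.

a_1 = (-4, 3, 3, 4); ‖a_1‖ = 7.0711, so q_1 = (-0.5657, 0.4243, 0.4243, 0.5657).
q_1·a_2 = (-0.5657)·4 + 0.4243·0 + 0.4243·4 + 0.5657·1 = 0.0000.
u_2 = a_2 + 0.0000·q_1 = (4.0000, 0.0000, 4.0000, 1.0000).
‖u_2‖ = 5.7446, so q_2 = (0.6963, 0.0000, 0.6963, 0.1741).
q_1·a_3 = (-0.5657)·3 + 0.4243·(-2) + 0.4243·1 + 0.5657·4 = 0.1414; q_2·a_3 = 0.6963·3 + 0.0000·(-2) + 0.6963·1 + 0.1741·4 = 3.4816.
u_3 = a_3 − 0.1414·q_1 − 3.4816·q_2 = (0.6558, -2.0600, -1.4842, 3.3139).
‖u_3‖ = 4.2260, so q_3 = (0.1552, -0.4875, -0.3512, 0.7842).
Qᵀb = (0.5657, -0.1741, 4.1472).
Back-substitute: x_3 = 4.1472/4.2260 = 0.9814.
x_2 = (-0.1741 − 3.4816·0.9814)/5.7446 = -0.6251.
x_1 = (0.5657 + 0.0000·(-0.6251) − 0.1414·0.9814)/7.0711 = 0.0604.

x = (0.0604, -0.6251, 0.9814)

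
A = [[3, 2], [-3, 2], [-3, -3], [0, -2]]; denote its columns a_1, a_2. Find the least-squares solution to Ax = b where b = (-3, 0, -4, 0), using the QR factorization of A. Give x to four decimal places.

a_1 = (3, -3, -3, 0); ‖a_1‖ = 5.1962, so e_1 = (0.5774, -0.5774, -0.5774, 0.0000).
e_1·a_2 = 0.5774·2 + (-0.5774)·2 + (-0.5774)·(-3) + 0.0000·(-2) = 1.7321.
u_2 = a_2 − 1.7321·e_1 = (1.0000, 3.0000, -2.0000, -2.0000).
‖u_2‖ = 4.2426, so e_2 = (0.2357, 0.7071, -0.4714, -0.4714).
Qᵀb = (0.5774, 1.1785).
Back-substitute: x_2 = 1.1785/4.2426 = 0.2778.
x_1 = (0.5774 − 1.7321·0.2778)/5.1962 = 0.0185.

x = (0.0185, 0.2778)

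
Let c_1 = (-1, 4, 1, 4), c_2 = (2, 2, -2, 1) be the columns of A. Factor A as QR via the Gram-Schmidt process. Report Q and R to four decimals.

c_1 = (-1, 4, 1, 4); ‖c_1‖ = 5.8310, so q_1 = (-0.1715, 0.6860, 0.1715, 0.6860).
q_1·c_2 = (-0.1715)·2 + 0.6860·2 + 0.1715·(-2) + 0.6860·1 = 1.3720.
u_2 = c_2 − 1.3720·q_1 = (2.2353, 1.0588, -2.2353, 0.0588).
‖u_2‖ = 3.3343, so q_2 = (0.6704, 0.3176, -0.6704, 0.0176).

Q = [[-0.1715, 0.6704], [0.6860, 0.3176], [0.1715, -0.6704], [0.6860, 0.0176]], R = [[5.8310, 1.3720], [0.0000, 3.3343]]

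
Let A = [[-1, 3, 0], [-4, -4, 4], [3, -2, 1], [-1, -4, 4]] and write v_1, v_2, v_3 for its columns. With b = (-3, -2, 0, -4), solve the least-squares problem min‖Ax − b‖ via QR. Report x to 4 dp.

v_1 = (-1, -4, 3, -1); ‖v_1‖ = 5.1962, so e_1 = (-0.1925, -0.7698, 0.5774, -0.1925).
e_1·v_2 = (-0.1925)·3 + (-0.7698)·(-4) + 0.5774·(-2) + (-0.1925)·(-4) = 2.1170.
u_2 = v_2 − 2.1170·e_1 = (3.4074, -2.3704, -3.2222, -3.5926).
‖u_2‖ = 6.3654, so e_2 = (0.5353, -0.3724, -0.5062, -0.5644).
e_1·v_3 = (-0.1925)·0 + (-0.7698)·4 + 0.5774·1 + (-0.1925)·4 = -3.2717; e_2·v_3 = 0.5353·0 + (-0.3724)·4 + (-0.5062)·1 + (-0.5644)·4 = -4.2533.
u_3 = v_3 + 3.2717·e_1 + 4.2533·e_2 = (1.6472, -0.1024, 0.7358, 0.9698).
‖u_3‖ = 2.0508, so e_3 = (0.8032, -0.0499, 0.3588, 0.4729).
Qᵀb = (2.8868, 1.3964, -4.2014).
Back-substitute: x_3 = -4.2014/2.0508 = -2.0487.
x_2 = (1.3964 + 4.2533·(-2.0487))/6.3654 = -1.1495.
x_1 = (2.8868 − 2.1170·(-1.1495) + 3.2717·(-2.0487))/5.1962 = -0.2660.

x = (-0.2660, -1.1495, -2.0487)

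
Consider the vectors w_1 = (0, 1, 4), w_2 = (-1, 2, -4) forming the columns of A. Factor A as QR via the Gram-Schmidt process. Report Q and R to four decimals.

Q = [[0.0000, -0.3249], [0.2425, 0.9175], [0.9701, -0.2294]], R = [[4.1231, -3.3955], [0.0000, 3.0774]]

w_1 = (0, 1, 4); ‖w_1‖ = 4.1231, so e_1 = (0.0000, 0.2425, 0.9701).
e_1·w_2 = 0.0000·(-1) + 0.2425·2 + 0.9701·(-4) = -3.3955.
u_2 = w_2 + 3.3955·e_1 = (-1.0000, 2.8235, -0.7059).
‖u_2‖ = 3.0774, so e_2 = (-0.3249, 0.9175, -0.2294).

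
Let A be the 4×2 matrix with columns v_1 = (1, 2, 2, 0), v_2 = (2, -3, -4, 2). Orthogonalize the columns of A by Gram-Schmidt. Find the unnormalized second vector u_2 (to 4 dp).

v_1 = (1, 2, 2, 0); ‖v_1‖ = 3.0000, so e_1 = (0.3333, 0.6667, 0.6667, 0.0000).
e_1·v_2 = 0.3333·2 + 0.6667·(-3) + 0.6667·(-4) + 0.0000·2 = -4.0000.
u_2 = v_2 + 4.0000·e_1 = (3.3333, -0.3333, -1.3333, 2.0000).

u_2 = (3.3333, -0.3333, -1.3333, 2.0000)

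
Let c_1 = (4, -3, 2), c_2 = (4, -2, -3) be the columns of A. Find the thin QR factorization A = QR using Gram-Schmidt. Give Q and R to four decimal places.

Q = [[0.7428, 0.3992], [-0.5571, -0.0768], [0.3714, -0.9136]], R = [[5.3852, 2.9711], [0.0000, 4.4914]]

e_1 = c_1/‖c_1‖ = (4, -3, 2)/5.3852 = (0.7428, -0.5571, 0.3714).
r_{12} = e_1·c_2 = 2.9711.
u_2 = c_2 − 2.9711·e_1 = (1.7931, -0.3448, -4.1034).
‖u_2‖ = 4.4914, so e_2 = (0.3992, -0.0768, -0.9136).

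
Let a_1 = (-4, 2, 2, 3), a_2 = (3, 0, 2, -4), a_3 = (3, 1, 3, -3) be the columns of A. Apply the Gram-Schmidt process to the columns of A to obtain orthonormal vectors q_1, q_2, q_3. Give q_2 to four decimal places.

a_1 = (-4, 2, 2, 3); ‖a_1‖ = 5.7446, so q_1 = (-0.6963, 0.3482, 0.3482, 0.5222).
q_1·a_2 = (-0.6963)·3 + 0.3482·0 + 0.3482·2 + 0.5222·(-4) = -3.4816.
u_2 = a_2 + 3.4816·q_1 = (0.5758, 1.2121, 3.2121, -2.1818).
‖u_2‖ = 4.1084, so q_2 = (0.1401, 0.2950, 0.7818, -0.5311).

q_2 = (0.1401, 0.2950, 0.7818, -0.5311)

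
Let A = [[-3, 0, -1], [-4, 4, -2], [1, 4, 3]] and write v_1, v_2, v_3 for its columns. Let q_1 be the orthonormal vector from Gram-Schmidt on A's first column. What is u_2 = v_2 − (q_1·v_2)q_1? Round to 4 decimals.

u_2 = (-1.3846, 2.1538, 4.4615)

v_1 = (-3, -4, 1); ‖v_1‖ = 5.0990, so q_1 = (-0.5883, -0.7845, 0.1961).
q_1·v_2 = (-0.5883)·0 + (-0.7845)·4 + 0.1961·4 = -2.3534.
u_2 = v_2 + 2.3534·q_1 = (-1.3846, 2.1538, 4.4615).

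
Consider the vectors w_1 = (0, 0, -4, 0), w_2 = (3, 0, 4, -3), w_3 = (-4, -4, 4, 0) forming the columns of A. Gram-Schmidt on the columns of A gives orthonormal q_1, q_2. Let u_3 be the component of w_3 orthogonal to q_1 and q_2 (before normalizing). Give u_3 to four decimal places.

u_3 = (-2.0000, -4.0000, 0.0000, -2.0000)

q_1 = w_1/‖w_1‖ = (0, 0, -4, 0)/4.0000 = (0.0000, 0.0000, -1.0000, 0.0000).
r_{12} = q_1·w_2 = -4.0000.
u_2 = w_2 + 4.0000·q_1 = (3.0000, 0.0000, 0.0000, -3.0000).
‖u_2‖ = 4.2426, so q_2 = (0.7071, 0.0000, 0.0000, -0.7071).
r_{13} = q_1·w_3 = -4.0000; r_{23} = q_2·w_3 = -2.8284.
u_3 = w_3 + 4.0000·q_1 + 2.8284·q_2 = (-2.0000, -4.0000, 0.0000, -2.0000).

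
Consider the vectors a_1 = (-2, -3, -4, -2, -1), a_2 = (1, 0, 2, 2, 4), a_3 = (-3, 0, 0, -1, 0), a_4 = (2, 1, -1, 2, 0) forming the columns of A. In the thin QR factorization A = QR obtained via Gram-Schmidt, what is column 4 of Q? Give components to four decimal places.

a_1 = (-2, -3, -4, -2, -1); ‖a_1‖ = 5.8310, so q_1 = (-0.3430, -0.5145, -0.6860, -0.3430, -0.1715).
q_1·a_2 = (-0.3430)·1 + (-0.5145)·0 + (-0.6860)·2 + (-0.3430)·2 + (-0.1715)·4 = -3.0870.
u_2 = a_2 + 3.0870·q_1 = (-0.0588, -1.5882, -0.1176, 0.9412, 3.4706).
‖u_2‖ = 3.9333, so q_2 = (-0.0150, -0.4038, -0.0299, 0.2393, 0.8824).
q_1·a_3 = (-0.3430)·(-3) + (-0.5145)·0 + (-0.6860)·0 + (-0.3430)·(-1) + (-0.1715)·0 = 1.3720; q_2·a_3 = (-0.0150)·(-3) + (-0.4038)·0 + (-0.0299)·0 + 0.2393·(-1) + 0.8824·0 = -0.1944.
u_3 = a_3 − 1.3720·q_1 + 0.1944·q_2 = (-2.5323, 0.6274, 0.9354, -0.4829, 0.4068).
‖u_3‖ = 2.8425, so q_3 = (-0.8909, 0.2207, 0.3291, -0.1699, 0.1431).
q_1·a_4 = (-0.3430)·2 + (-0.5145)·1 + (-0.6860)·(-1) + (-0.3430)·2 + (-0.1715)·0 = -1.2005; q_2·a_4 = (-0.0150)·2 + (-0.4038)·1 + (-0.0299)·(-1) + 0.2393·2 + 0.8824·0 = 0.0748; q_3·a_4 = (-0.8909)·2 + 0.2207·1 + 0.3291·(-1) + (-0.1699)·2 + 0.1431·0 = -2.2299.
u_4 = a_4 + 1.2005·q_1 − 0.0748·q_2 + 2.2299·q_3 = (-0.3972, 0.9047, -1.0875, 1.1915, 0.0473).
‖u_4‖ = 1.8923, so q_4 = (-0.2099, 0.4781, -0.5747, 0.6297, 0.0250).

q_4 = (-0.2099, 0.4781, -0.5747, 0.6297, 0.0250)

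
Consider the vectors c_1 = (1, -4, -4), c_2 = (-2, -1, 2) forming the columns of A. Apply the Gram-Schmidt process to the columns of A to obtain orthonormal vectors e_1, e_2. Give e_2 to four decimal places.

e_2 = (-0.6465, -0.6142, 0.4526)

c_1 = (1, -4, -4); ‖c_1‖ = 5.7446, so e_1 = (0.1741, -0.6963, -0.6963).
e_1·c_2 = 0.1741·(-2) + (-0.6963)·(-1) + (-0.6963)·2 = -1.0445.
u_2 = c_2 + 1.0445·e_1 = (-1.8182, -1.7273, 1.2727).
‖u_2‖ = 2.8123, so e_2 = (-0.6465, -0.6142, 0.4526).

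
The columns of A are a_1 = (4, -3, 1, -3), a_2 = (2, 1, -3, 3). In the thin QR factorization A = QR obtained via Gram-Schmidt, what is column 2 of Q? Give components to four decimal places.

e_2 = (0.6025, 0.0861, -0.6025, 0.5164)

a_1 = (4, -3, 1, -3); ‖a_1‖ = 5.9161, so e_1 = (0.6761, -0.5071, 0.1690, -0.5071).
e_1·a_2 = 0.6761·2 + (-0.5071)·1 + 0.1690·(-3) + (-0.5071)·3 = -1.1832.
u_2 = a_2 + 1.1832·e_1 = (2.8000, 0.4000, -2.8000, 2.4000).
‖u_2‖ = 4.6476, so e_2 = (0.6025, 0.0861, -0.6025, 0.5164).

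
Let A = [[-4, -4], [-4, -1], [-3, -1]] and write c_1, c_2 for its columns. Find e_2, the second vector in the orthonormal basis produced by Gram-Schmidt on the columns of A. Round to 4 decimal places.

c_1 = (-4, -4, -3); ‖c_1‖ = 6.4031, so e_1 = (-0.6247, -0.6247, -0.4685).
e_1·c_2 = (-0.6247)·(-4) + (-0.6247)·(-1) + (-0.4685)·(-1) = 3.5920.
u_2 = c_2 − 3.5920·e_1 = (-1.7561, 1.2439, 0.6829).
‖u_2‖ = 2.2578, so e_2 = (-0.7778, 0.5509, 0.3025).

e_2 = (-0.7778, 0.5509, 0.3025)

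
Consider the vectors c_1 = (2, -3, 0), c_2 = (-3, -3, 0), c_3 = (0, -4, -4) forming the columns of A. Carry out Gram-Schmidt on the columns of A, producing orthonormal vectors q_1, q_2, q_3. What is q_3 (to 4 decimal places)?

q_3 = (0.0000, 0.0000, -1.0000)

q_1 = c_1/‖c_1‖ = (2, -3, 0)/3.6056 = (0.5547, -0.8321, 0.0000).
r_{12} = q_1·c_2 = 0.8321.
u_2 = c_2 − 0.8321·q_1 = (-3.4615, -2.3077, 0.0000).
‖u_2‖ = 4.1603, so q_2 = (-0.8321, -0.5547, 0.0000).
r_{13} = q_1·c_3 = 3.3282; r_{23} = q_2·c_3 = 2.2188.
u_3 = c_3 − 3.3282·q_1 − 2.2188·q_2 = (0.0000, 0.0000, -4.0000).
‖u_3‖ = 4.0000, so q_3 = (0.0000, 0.0000, -1.0000).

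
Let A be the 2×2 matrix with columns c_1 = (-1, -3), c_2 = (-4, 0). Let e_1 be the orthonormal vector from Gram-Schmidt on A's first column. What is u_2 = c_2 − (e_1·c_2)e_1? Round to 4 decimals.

c_1 = (-1, -3); ‖c_1‖ = 3.1623, so e_1 = (-0.3162, -0.9487).
e_1·c_2 = (-0.3162)·(-4) + (-0.9487)·0 = 1.2649.
u_2 = c_2 − 1.2649·e_1 = (-3.6000, 1.2000).

u_2 = (-3.6000, 1.2000)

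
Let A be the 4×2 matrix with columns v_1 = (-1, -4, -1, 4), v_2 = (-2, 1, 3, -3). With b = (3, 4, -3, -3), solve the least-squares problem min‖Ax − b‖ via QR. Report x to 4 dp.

x = (-1.3753, -1.1034)

e_1 = v_1/‖v_1‖ = (-1, -4, -1, 4)/5.8310 = (-0.1715, -0.6860, -0.1715, 0.6860).
r_{12} = e_1·v_2 = -2.9155.
u_2 = v_2 + 2.9155·e_1 = (-2.5000, -1.0000, 2.5000, -1.0000).
‖u_2‖ = 3.8079, so e_2 = (-0.6565, -0.2626, 0.6565, -0.2626).
Qᵀb = (-4.8020, -4.2018).
Back-substitute: x_2 = -4.2018/3.8079 = -1.1034.
x_1 = (-4.8020 + 2.9155·(-1.1034))/5.8310 = -1.3753.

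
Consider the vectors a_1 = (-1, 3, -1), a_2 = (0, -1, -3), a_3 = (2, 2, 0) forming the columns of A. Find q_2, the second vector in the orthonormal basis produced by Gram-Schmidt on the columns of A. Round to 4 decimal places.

q_2 = (0.0000, -0.3162, -0.9487)

q_1 = a_1/‖a_1‖ = (-1, 3, -1)/3.3166 = (-0.3015, 0.9045, -0.3015).
r_{12} = q_1·a_2 = 0.0000.
u_2 = a_2 + 0.0000·q_1 = (0.0000, -1.0000, -3.0000).
‖u_2‖ = 3.1623, so q_2 = (0.0000, -0.3162, -0.9487).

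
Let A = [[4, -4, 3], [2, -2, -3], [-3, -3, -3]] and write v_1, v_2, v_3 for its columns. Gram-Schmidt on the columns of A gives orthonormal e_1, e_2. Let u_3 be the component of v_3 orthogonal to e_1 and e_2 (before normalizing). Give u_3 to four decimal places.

v_1 = (4, 2, -3); ‖v_1‖ = 5.3852, so e_1 = (0.7428, 0.3714, -0.5571).
e_1·v_2 = 0.7428·(-4) + 0.3714·(-2) + (-0.5571)·(-3) = -2.0426.
u_2 = v_2 + 2.0426·e_1 = (-2.4828, -1.2414, -4.1379).
‖u_2‖ = 4.9827, so e_2 = (-0.4983, -0.2491, -0.8305).
e_1·v_3 = 0.7428·3 + 0.3714·(-3) + (-0.5571)·(-3) = 2.7854; e_2·v_3 = (-0.4983)·3 + (-0.2491)·(-3) + (-0.8305)·(-3) = 1.7440.
u_3 = v_3 − 2.7854·e_1 − 1.7440·e_2 = (1.8000, -3.6000, 0.0000).

u_3 = (1.8000, -3.6000, 0.0000)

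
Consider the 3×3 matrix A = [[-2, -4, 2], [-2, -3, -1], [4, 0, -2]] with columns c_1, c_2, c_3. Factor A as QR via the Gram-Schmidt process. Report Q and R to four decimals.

Q = [[-0.4082, -0.6906, 0.5970], [-0.4082, -0.4468, -0.7960], [0.8165, -0.5687, -0.0995]], R = [[4.8990, 2.8577, -2.0412], [0.0000, 4.1028, 0.2031], [0.0000, 0.0000, 2.1891]]

c_1 = (-2, -2, 4); ‖c_1‖ = 4.8990, so e_1 = (-0.4082, -0.4082, 0.8165).
e_1·c_2 = (-0.4082)·(-4) + (-0.4082)·(-3) + 0.8165·0 = 2.8577.
u_2 = c_2 − 2.8577·e_1 = (-2.8333, -1.8333, -2.3333).
‖u_2‖ = 4.1028, so e_2 = (-0.6906, -0.4468, -0.5687).
e_1·c_3 = (-0.4082)·2 + (-0.4082)·(-1) + 0.8165·(-2) = -2.0412; e_2·c_3 = (-0.6906)·2 + (-0.4468)·(-1) + (-0.5687)·(-2) = 0.2031.
u_3 = c_3 + 2.0412·e_1 − 0.2031·e_2 = (1.3069, -1.7426, -0.2178).
‖u_3‖ = 2.1891, so e_3 = (0.5970, -0.7960, -0.0995).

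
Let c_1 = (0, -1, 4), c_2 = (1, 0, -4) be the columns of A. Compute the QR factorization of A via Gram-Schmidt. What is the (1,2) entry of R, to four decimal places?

c_1 = (0, -1, 4); ‖c_1‖ = 4.1231, so e_1 = (0.0000, -0.2425, 0.9701).
r_{12} = e_1·c_2 = -3.8806.

r_{12} = -3.8806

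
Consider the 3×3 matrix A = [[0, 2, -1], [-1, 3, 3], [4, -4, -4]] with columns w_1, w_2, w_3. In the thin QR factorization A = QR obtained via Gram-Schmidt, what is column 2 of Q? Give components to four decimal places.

q_2 = (0.7177, 0.6755, 0.1689)

w_1 = (0, -1, 4); ‖w_1‖ = 4.1231, so q_1 = (0.0000, -0.2425, 0.9701).
q_1·w_2 = 0.0000·2 + (-0.2425)·3 + 0.9701·(-4) = -4.6082.
u_2 = w_2 + 4.6082·q_1 = (2.0000, 1.8824, 0.4706).
‖u_2‖ = 2.7865, so q_2 = (0.7177, 0.6755, 0.1689).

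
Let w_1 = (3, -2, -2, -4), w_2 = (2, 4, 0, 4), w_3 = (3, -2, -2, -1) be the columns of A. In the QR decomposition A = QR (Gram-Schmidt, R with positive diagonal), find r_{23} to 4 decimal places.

r_{23} = 1.0660

w_1 = (3, -2, -2, -4); ‖w_1‖ = 5.7446, so q_1 = (0.5222, -0.3482, -0.3482, -0.6963).
q_1·w_2 = 0.5222·2 + (-0.3482)·4 + (-0.3482)·0 + (-0.6963)·4 = -3.1334.
u_2 = w_2 + 3.1334·q_1 = (3.6364, 2.9091, -1.0909, 1.8182).
‖u_2‖ = 5.1168, so q_2 = (0.7107, 0.5685, -0.2132, 0.3553).
r_{23} = q_2·w_3 = 1.0660.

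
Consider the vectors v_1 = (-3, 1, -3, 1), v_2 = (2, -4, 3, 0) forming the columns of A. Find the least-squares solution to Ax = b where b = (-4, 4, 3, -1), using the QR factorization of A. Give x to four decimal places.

v_1 = (-3, 1, -3, 1); ‖v_1‖ = 4.4721, so e_1 = (-0.6708, 0.2236, -0.6708, 0.2236).
e_1·v_2 = (-0.6708)·2 + 0.2236·(-4) + (-0.6708)·3 + 0.2236·0 = -4.2485.
u_2 = v_2 + 4.2485·e_1 = (-0.8500, -3.0500, 0.1500, 0.9500).
‖u_2‖ = 3.3091, so e_2 = (-0.2569, -0.9217, 0.0453, 0.2871).
Qᵀb = (1.3416, -2.8105).
Back-substitute: x_2 = -2.8105/3.3091 = -0.8493.
x_1 = (1.3416 + 4.2485·(-0.8493))/4.4721 = -0.5068.

x = (-0.5068, -0.8493)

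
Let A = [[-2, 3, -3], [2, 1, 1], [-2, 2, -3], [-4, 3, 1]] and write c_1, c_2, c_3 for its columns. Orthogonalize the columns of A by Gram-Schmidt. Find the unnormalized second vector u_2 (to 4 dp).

u_2 = (1.5714, 2.4286, 0.5714, 0.1429)

e_1 = c_1/‖c_1‖ = (-2, 2, -2, -4)/5.2915 = (-0.3780, 0.3780, -0.3780, -0.7559).
r_{12} = e_1·c_2 = -3.7796.
u_2 = c_2 + 3.7796·e_1 = (1.5714, 2.4286, 0.5714, 0.1429).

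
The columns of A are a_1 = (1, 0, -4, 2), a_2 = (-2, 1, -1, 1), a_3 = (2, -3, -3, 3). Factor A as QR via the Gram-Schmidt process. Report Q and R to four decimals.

a_1 = (1, 0, -4, 2); ‖a_1‖ = 4.5826, so e_1 = (0.2182, 0.0000, -0.8729, 0.4364).
e_1·a_2 = 0.2182·(-2) + 0.0000·1 + (-0.8729)·(-1) + 0.4364·1 = 0.8729.
u_2 = a_2 − 0.8729·e_1 = (-2.1905, 1.0000, -0.2381, 0.6190).
‖u_2‖ = 2.4976, so e_2 = (-0.8770, 0.4004, -0.0953, 0.2479).
e_1·a_3 = 0.2182·2 + 0.0000·(-3) + (-0.8729)·(-3) + 0.4364·3 = 4.3644; e_2·a_3 = (-0.8770)·2 + 0.4004·(-3) + (-0.0953)·(-3) + 0.2479·3 = -1.9256.
u_3 = a_3 − 4.3644·e_1 + 1.9256·e_2 = (-0.6412, -2.2290, 0.6260, 1.5725).
‖u_3‖ = 2.8713, so e_3 = (-0.2233, -0.7763, 0.2180, 0.5477).

Q = [[0.2182, -0.8770, -0.2233], [0.0000, 0.4004, -0.7763], [-0.8729, -0.0953, 0.2180], [0.4364, 0.2479, 0.5477]], R = [[4.5826, 0.8729, 4.3644], [0.0000, 2.4976, -1.9256], [0.0000, 0.0000, 2.8713]]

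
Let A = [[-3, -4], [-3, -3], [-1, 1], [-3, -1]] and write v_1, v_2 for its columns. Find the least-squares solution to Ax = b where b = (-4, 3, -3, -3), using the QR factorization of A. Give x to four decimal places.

x = (1.0749, -0.6564)

v_1 = (-3, -3, -1, -3); ‖v_1‖ = 5.2915, so q_1 = (-0.5669, -0.5669, -0.1890, -0.5669).
q_1·v_2 = (-0.5669)·(-4) + (-0.5669)·(-3) + (-0.1890)·1 + (-0.5669)·(-1) = 4.3466.
u_2 = v_2 − 4.3466·q_1 = (-1.5357, -0.5357, 1.8214, 1.4643).
‖u_2‖ = 2.8473, so q_2 = (-0.5394, -0.1881, 0.6397, 0.5143).
Qᵀb = (2.8347, -1.8689).
Back-substitute: x_2 = -1.8689/2.8473 = -0.6564.
x_1 = (2.8347 − 4.3466·(-0.6564))/5.2915 = 1.0749.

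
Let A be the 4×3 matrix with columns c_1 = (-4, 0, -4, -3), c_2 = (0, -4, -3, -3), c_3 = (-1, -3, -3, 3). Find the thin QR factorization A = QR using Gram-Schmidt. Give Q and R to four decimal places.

Q = [[-0.6247, 0.4250, -0.2172], [0.0000, -0.8297, -0.3184], [-0.6247, -0.1973, -0.4047], [-0.4685, -0.3035, 0.8292]], R = [[6.4031, 3.2796, 1.0932], [0.0000, 4.8212, 1.7453], [0.0000, 0.0000, 4.8743]]

c_1 = (-4, 0, -4, -3); ‖c_1‖ = 6.4031, so q_1 = (-0.6247, 0.0000, -0.6247, -0.4685).
q_1·c_2 = (-0.6247)·0 + 0.0000·(-4) + (-0.6247)·(-3) + (-0.4685)·(-3) = 3.2796.
u_2 = c_2 − 3.2796·q_1 = (2.0488, -4.0000, -0.9512, -1.4634).
‖u_2‖ = 4.8212, so q_2 = (0.4250, -0.8297, -0.1973, -0.3035).
q_1·c_3 = (-0.6247)·(-1) + 0.0000·(-3) + (-0.6247)·(-3) + (-0.4685)·3 = 1.0932; q_2·c_3 = 0.4250·(-1) + (-0.8297)·(-3) + (-0.1973)·(-3) + (-0.3035)·3 = 1.7453.
u_3 = c_3 − 1.0932·q_1 − 1.7453·q_2 = (-1.0588, -1.5519, -1.9727, 4.0420).
‖u_3‖ = 4.8743, so q_3 = (-0.2172, -0.3184, -0.4047, 0.8292).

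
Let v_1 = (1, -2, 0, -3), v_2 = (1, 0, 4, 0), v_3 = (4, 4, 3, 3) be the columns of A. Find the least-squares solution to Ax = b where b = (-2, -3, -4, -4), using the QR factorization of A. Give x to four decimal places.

e_1 = v_1/‖v_1‖ = (1, -2, 0, -3)/3.7417 = (0.2673, -0.5345, 0.0000, -0.8018).
r_{12} = e_1·v_2 = 0.2673.
u_2 = v_2 − 0.2673·e_1 = (0.9286, 0.1429, 4.0000, 0.2143).
‖u_2‖ = 4.1144, so e_2 = (0.2257, 0.0347, 0.9722, 0.0521).
r_{13} = e_1·v_3 = -3.4744; r_{23} = e_2·v_3 = 4.1144.
u_3 = v_3 + 3.4744·e_1 − 4.1144·e_2 = (4.0000, 2.0000, -1.0000, 0.0000).
‖u_3‖ = 4.5826, so e_3 = (0.8729, 0.4364, -0.2182, 0.0000).
Qᵀb = (4.2762, -4.6526, -2.1822).
Back-substitute: x_3 = -2.1822/4.5826 = -0.4762.
x_2 = (-4.6526 − 4.1144·(-0.4762))/4.1144 = -0.6546.
x_1 = (4.2762 − 0.2673·(-0.6546) + 3.4744·(-0.4762))/3.7417 = 0.7474.

x = (0.7474, -0.6546, -0.4762)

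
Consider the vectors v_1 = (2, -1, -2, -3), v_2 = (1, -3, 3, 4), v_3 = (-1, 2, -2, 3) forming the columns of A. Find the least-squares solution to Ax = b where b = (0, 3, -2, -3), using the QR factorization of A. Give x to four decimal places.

e_1 = v_1/‖v_1‖ = (2, -1, -2, -3)/4.2426 = (0.4714, -0.2357, -0.4714, -0.7071).
r_{12} = e_1·v_2 = -3.0641.
u_2 = v_2 + 3.0641·e_1 = (2.4444, -3.7222, 1.5556, 1.8333).
‖u_2‖ = 5.0607, so e_2 = (0.4830, -0.7355, 0.3074, 0.3623).
r_{13} = e_1·v_3 = -2.1213; r_{23} = e_2·v_3 = -1.4820.
u_3 = v_3 + 2.1213·e_1 + 1.4820·e_2 = (0.7158, 0.4100, -2.5445, 2.0369).
‖u_3‖ = 3.3621, so e_3 = (0.2129, 0.1219, -0.7568, 0.6058).
Qᵀb = (2.3570, -3.9081, 0.0619).
Back-substitute: x_3 = 0.0619/3.3621 = 0.0184.
x_2 = (-3.9081 + 1.4820·0.0184)/5.0607 = -0.7668.
x_1 = (2.3570 + 3.0641·(-0.7668) + 2.1213·0.0184)/4.2426 = 0.0109.

x = (0.0109, -0.7668, 0.0184)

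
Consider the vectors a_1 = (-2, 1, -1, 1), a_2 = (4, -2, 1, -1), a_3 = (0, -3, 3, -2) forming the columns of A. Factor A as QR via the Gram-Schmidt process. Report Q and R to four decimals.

Q = [[-0.7559, 0.4781, -0.4324], [0.3780, -0.2390, -0.8649], [-0.3780, -0.5976, 0.1802], [0.3780, 0.5976, 0.1802]], R = [[2.6458, -4.5356, -3.0237], [0.0000, 1.1952, -2.2709], [0.0000, 0.0000, 2.7749]]

a_1 = (-2, 1, -1, 1); ‖a_1‖ = 2.6458, so q_1 = (-0.7559, 0.3780, -0.3780, 0.3780).
q_1·a_2 = (-0.7559)·4 + 0.3780·(-2) + (-0.3780)·1 + 0.3780·(-1) = -4.5356.
u_2 = a_2 + 4.5356·q_1 = (0.5714, -0.2857, -0.7143, 0.7143).
‖u_2‖ = 1.1952, so q_2 = (0.4781, -0.2390, -0.5976, 0.5976).
q_1·a_3 = (-0.7559)·0 + 0.3780·(-3) + (-0.3780)·3 + 0.3780·(-2) = -3.0237; q_2·a_3 = 0.4781·0 + (-0.2390)·(-3) + (-0.5976)·3 + 0.5976·(-2) = -2.2709.
u_3 = a_3 + 3.0237·q_1 + 2.2709·q_2 = (-1.2000, -2.4000, 0.5000, 0.5000).
‖u_3‖ = 2.7749, so q_3 = (-0.4324, -0.8649, 0.1802, 0.1802).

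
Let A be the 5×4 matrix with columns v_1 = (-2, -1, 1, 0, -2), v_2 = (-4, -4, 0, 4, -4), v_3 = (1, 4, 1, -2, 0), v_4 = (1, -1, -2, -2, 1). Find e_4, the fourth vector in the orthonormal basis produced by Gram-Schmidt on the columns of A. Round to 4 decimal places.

e_1 = v_1/‖v_1‖ = (-2, -1, 1, 0, -2)/3.1623 = (-0.6325, -0.3162, 0.3162, 0.0000, -0.6325).
r_{12} = e_1·v_2 = 6.3246.
u_2 = v_2 − 6.3246·e_1 = (0.0000, -2.0000, -2.0000, 4.0000, 0.0000).
‖u_2‖ = 4.8990, so e_2 = (0.0000, -0.4082, -0.4082, 0.8165, 0.0000).
r_{13} = e_1·v_3 = -1.5811; r_{23} = e_2·v_3 = -3.6742.
u_3 = v_3 + 1.5811·e_1 + 3.6742·e_2 = (0.0000, 2.0000, 0.0000, 1.0000, -1.0000).
‖u_3‖ = 2.4495, so e_3 = (0.0000, 0.8165, 0.0000, 0.4082, -0.4082).
r_{14} = e_1·v_4 = -1.5811; r_{24} = e_2·v_4 = -0.4082; r_{34} = e_3·v_4 = -2.0412.
u_4 = v_4 + 1.5811·e_1 + 0.4082·e_2 + 2.0412·e_3 = (0.0000, 0.0000, -1.6667, -0.8333, -0.8333).
‖u_4‖ = 2.0412, so e_4 = (0.0000, 0.0000, -0.8165, -0.4082, -0.4082).

e_4 = (0.0000, 0.0000, -0.8165, -0.4082, -0.4082)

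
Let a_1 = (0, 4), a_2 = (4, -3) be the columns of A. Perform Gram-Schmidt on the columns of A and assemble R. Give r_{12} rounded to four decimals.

a_1 = (0, 4); ‖a_1‖ = 4.0000, so e_1 = (0.0000, 1.0000).
r_{12} = e_1·a_2 = -3.0000.

r_{12} = -3.0000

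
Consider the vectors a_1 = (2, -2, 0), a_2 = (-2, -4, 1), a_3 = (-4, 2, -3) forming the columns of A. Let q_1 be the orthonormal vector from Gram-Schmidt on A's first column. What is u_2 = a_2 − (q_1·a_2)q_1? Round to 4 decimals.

a_1 = (2, -2, 0); ‖a_1‖ = 2.8284, so q_1 = (0.7071, -0.7071, 0.0000).
q_1·a_2 = 0.7071·(-2) + (-0.7071)·(-4) + 0.0000·1 = 1.4142.
u_2 = a_2 − 1.4142·q_1 = (-3.0000, -3.0000, 1.0000).

u_2 = (-3.0000, -3.0000, 1.0000)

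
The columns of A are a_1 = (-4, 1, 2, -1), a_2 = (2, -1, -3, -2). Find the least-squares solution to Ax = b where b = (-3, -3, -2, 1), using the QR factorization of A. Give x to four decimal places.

x = (0.3744, 0.3260)

a_1 = (-4, 1, 2, -1); ‖a_1‖ = 4.6904, so e_1 = (-0.8528, 0.2132, 0.4264, -0.2132).
e_1·a_2 = (-0.8528)·2 + 0.2132·(-1) + 0.4264·(-3) + (-0.2132)·(-2) = -2.7716.
u_2 = a_2 + 2.7716·e_1 = (-0.3636, -0.4091, -1.8182, -2.5909).
‖u_2‖ = 3.2122, so e_2 = (-0.1132, -0.1274, -0.5660, -0.8066).
Qᵀb = (0.8528, 1.0471).
Back-substitute: x_2 = 1.0471/3.2122 = 0.3260.
x_1 = (0.8528 + 2.7716·0.3260)/4.6904 = 0.3744.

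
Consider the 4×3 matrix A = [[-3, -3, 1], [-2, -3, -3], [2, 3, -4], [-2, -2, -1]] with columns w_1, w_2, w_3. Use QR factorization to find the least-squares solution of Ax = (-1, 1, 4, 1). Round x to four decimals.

x = (-1.0713, 1.0917, -0.7351)

w_1 = (-3, -2, 2, -2); ‖w_1‖ = 4.5826, so q_1 = (-0.6547, -0.4364, 0.4364, -0.4364).
q_1·w_2 = (-0.6547)·(-3) + (-0.4364)·(-3) + 0.4364·3 + (-0.4364)·(-2) = 5.4554.
u_2 = w_2 − 5.4554·q_1 = (0.5714, -0.6190, 0.6190, 0.3810).
‖u_2‖ = 1.1127, so q_2 = (0.5136, -0.5563, 0.5563, 0.3424).
q_1·w_3 = (-0.6547)·1 + (-0.4364)·(-3) + 0.4364·(-4) + (-0.4364)·(-1) = -0.6547; q_2·w_3 = 0.5136·1 + (-0.5563)·(-3) + 0.5563·(-4) + 0.3424·(-1) = -0.3852.
u_3 = w_3 + 0.6547·q_1 + 0.3852·q_2 = (0.7692, -3.5000, -3.5000, -1.1538).
‖u_3‖ = 5.1403, so q_3 = (0.1496, -0.6809, -0.6809, -0.2245).
Qᵀb = (1.5275, 1.4979, -3.7786).
Back-substitute: x_3 = -3.7786/5.1403 = -0.7351.
x_2 = (1.4979 + 0.3852·(-0.7351))/1.1127 = 1.0917.
x_1 = (1.5275 − 5.4554·1.0917 + 0.6547·(-0.7351))/4.5826 = -1.0713.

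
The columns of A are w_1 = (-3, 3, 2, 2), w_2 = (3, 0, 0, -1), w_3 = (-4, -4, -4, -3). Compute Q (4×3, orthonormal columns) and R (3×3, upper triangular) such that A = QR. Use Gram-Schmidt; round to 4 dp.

w_1 = (-3, 3, 2, 2); ‖w_1‖ = 5.0990, so q_1 = (-0.5883, 0.5883, 0.3922, 0.3922).
q_1·w_2 = (-0.5883)·3 + 0.5883·0 + 0.3922·0 + 0.3922·(-1) = -2.1573.
u_2 = w_2 + 2.1573·q_1 = (1.7308, 1.2692, 0.8462, -0.1538).
‖u_2‖ = 2.3122, so q_2 = (0.7485, 0.5489, 0.3660, -0.0665).
q_1·w_3 = (-0.5883)·(-4) + 0.5883·(-4) + 0.3922·(-4) + 0.3922·(-3) = -2.7456; q_2·w_3 = 0.7485·(-4) + 0.5489·(-4) + 0.3660·(-4) + (-0.0665)·(-3) = -6.4541.
u_3 = w_3 + 2.7456·q_1 + 6.4541·q_2 = (-0.7842, 1.1583, -0.5612, -2.3525).
‖u_3‖ = 2.7939, so q_3 = (-0.2807, 0.4146, -0.2009, -0.8420).

Q = [[-0.5883, 0.7485, -0.2807], [0.5883, 0.5489, 0.4146], [0.3922, 0.3660, -0.2009], [0.3922, -0.0665, -0.8420]], R = [[5.0990, -2.1573, -2.7456], [0.0000, 2.3122, -6.4541], [0.0000, 0.0000, 2.7939]]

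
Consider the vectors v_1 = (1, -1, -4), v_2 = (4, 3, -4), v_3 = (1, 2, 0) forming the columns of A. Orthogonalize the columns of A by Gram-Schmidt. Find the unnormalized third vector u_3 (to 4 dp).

v_1 = (1, -1, -4); ‖v_1‖ = 4.2426, so e_1 = (0.2357, -0.2357, -0.9428).
e_1·v_2 = 0.2357·4 + (-0.2357)·3 + (-0.9428)·(-4) = 4.0069.
u_2 = v_2 − 4.0069·e_1 = (3.0556, 3.9444, -0.2222).
‖u_2‖ = 4.9944, so e_2 = (0.6118, 0.7898, -0.0445).
e_1·v_3 = 0.2357·1 + (-0.2357)·2 + (-0.9428)·0 = -0.2357; e_2·v_3 = 0.6118·1 + 0.7898·2 + (-0.0445)·0 = 2.1913.
u_3 = v_3 + 0.2357·e_1 − 2.1913·e_2 = (-0.2851, 0.2138, -0.1247).

u_3 = (-0.2851, 0.2138, -0.1247)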